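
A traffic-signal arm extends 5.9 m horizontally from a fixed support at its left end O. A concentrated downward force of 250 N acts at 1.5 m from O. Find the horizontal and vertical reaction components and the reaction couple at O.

ΣF_x = 0: O_x = 0.
ΣF_y = 0: O_y − 250 = 0 → O_y = 250.0 N.
ΣM about O: M_O − 250·1.5 = 0 → M_O = 375.0 N·m.

O_x = 0, O_y = 250.0 N, M_O = 375.0 N·m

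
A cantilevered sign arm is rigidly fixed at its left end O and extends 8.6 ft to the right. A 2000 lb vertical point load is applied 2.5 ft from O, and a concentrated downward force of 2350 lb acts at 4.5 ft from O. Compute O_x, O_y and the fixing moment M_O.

O_x = 0, O_y = 4350 lb, M_O = 15580 lb·ft

ΣF_x = 0: O_x = 0.
ΣF_y = 0: O_y − 2000 − 2350 = 0 → O_y = 4350 lb.
ΣM about O: M_O − 2000·2.5 − 2350·4.5 = 0 → M_O = 15580 lb·ft.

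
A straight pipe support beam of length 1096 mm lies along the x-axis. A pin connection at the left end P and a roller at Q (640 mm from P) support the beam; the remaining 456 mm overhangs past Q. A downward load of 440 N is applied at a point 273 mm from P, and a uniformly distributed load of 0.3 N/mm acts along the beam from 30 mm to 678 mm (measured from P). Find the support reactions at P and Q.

Resultant of the distributed load: 0.3 × 648 = 194.4 N at 354 mm from P.
Taking moments about P: Q_y·640 − 440·273 − (0.3·648)·354 = 0 → Q_y = 188937.6/640 = 295.215 ≈ 295.2 N.
ΣF_y = 0: P_y + 295.215 − 440 − 0.3·648 = 0 → P_y = 339.2 N.
ΣF_x = 0: no horizontal applied forces, so P_x = 0.

P_x = 0, P_y = 339.2 N, Q_y = 295.2 N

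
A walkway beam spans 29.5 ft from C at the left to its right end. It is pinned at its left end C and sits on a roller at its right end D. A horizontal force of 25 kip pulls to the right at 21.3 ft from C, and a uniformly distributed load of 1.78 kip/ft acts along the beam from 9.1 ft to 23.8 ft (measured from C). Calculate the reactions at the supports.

Resultant of the distributed load: 1.78 × 14.7 = 26.166 kip at 16.45 ft from C.
ΣM about C: D_y·29.5 − (1.78·14.7)·16.45 = 0 → D_y = 430.4307/29.5 = 14.5909 ≈ 14.59 kip.
ΣF_y = 0: C_y + 14.5909 − 1.78·14.7 = 0 → C_y = 11.58 kip.
ΣF_x = 0: C_x + 25 = 0 → C_x = -25.00 kip.

C_x = -25.00 kip, C_y = 11.58 kip, D_y = 14.59 kip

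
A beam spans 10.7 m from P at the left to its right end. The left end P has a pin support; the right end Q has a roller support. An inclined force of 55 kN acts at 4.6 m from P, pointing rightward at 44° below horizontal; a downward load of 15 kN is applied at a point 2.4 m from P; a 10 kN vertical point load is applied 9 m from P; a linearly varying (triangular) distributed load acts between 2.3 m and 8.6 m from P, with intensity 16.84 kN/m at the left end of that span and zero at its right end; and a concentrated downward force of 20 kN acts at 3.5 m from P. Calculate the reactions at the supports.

P_x = -39.56 kN, P_y = 79.70 kN, Q_y = 56.56 kN

Resultant of the triangular load: ½ × 16.84 × 6.3 = 53.046 kN, acting at 4.4 m from P (one-third of the span from the peak).
Taking moments about P: Q_y·10.7 − 55·sin44°·4.6 − 15·2.4 − 10·9 − (½·16.84·6.3)·4.4 − 20·3.5 = 0 → Q_y = 605.151/10.7 = 56.5562 ≈ 56.56 kN.
ΣF_y = 0: P_y + 56.5562 − 55·sin44° − 15 − 10 − ½·16.84·6.3 − 20 = 0 → P_y = 79.70 kN.
ΣF_x = 0: P_x + 55·cos44° = 0 → P_x = -39.56 kN.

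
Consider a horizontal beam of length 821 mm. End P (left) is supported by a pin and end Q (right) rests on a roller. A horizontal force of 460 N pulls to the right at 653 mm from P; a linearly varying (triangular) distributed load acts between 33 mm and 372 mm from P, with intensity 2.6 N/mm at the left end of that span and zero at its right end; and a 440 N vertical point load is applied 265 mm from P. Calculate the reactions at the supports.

Resultant of the triangular load: ½ × 2.6 × 339 = 440.7 N, acting at 146 mm from P (one-third of the span from the peak).
Moments about P: Q_y·821 − (½·2.6·339)·146 − 440·265 = 0 → Q_y = 180942.2/821 = 220.392 ≈ 220.4 N.
ΣF_y = 0: P_y + 220.392 − ½·2.6·339 − 440 = 0 → P_y = 660.3 N.
ΣF_x = 0: P_x + 460 = 0 → P_x = -460.0 N.

P_x = -460.0 N, P_y = 660.3 N, Q_y = 220.4 N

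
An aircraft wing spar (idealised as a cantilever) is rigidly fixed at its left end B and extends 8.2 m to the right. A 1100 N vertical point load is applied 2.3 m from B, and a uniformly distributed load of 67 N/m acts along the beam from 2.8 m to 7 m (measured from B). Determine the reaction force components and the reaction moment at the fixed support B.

Resultant of the distributed load: 67 × 4.2 = 281.4 N at 4.9 m from B.
ΣF_x = 0: B_x = 0.
ΣF_y = 0: B_y − 1100 − 67·4.2 = 0 → B_y = 1381 N.
ΣM about B: M_B − 1100·2.3 − (67·4.2)·4.9 = 0 → M_B = 3909 N·m.

B_x = 0, B_y = 1381 N, M_B = 3909 N·m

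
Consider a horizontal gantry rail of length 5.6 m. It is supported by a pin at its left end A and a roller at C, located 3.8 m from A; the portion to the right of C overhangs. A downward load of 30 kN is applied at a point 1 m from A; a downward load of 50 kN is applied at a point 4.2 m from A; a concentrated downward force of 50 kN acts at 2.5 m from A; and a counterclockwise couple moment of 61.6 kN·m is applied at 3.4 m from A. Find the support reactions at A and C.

A_x = 0, A_y = 50.16 kN, C_y = 79.84 kN

Taking moments about A: C_y·3.8 − 30·1 − 50·4.2 − 50·2.5 + 61.6 = 0 → C_y = 303.4/3.8 = 79.8421 ≈ 79.84 kN.
ΣF_y = 0: A_y + 79.8421 − 30 − 50 − 50 = 0 → A_y = 50.16 kN.
ΣF_x = 0: no horizontal applied forces, so A_x = 0.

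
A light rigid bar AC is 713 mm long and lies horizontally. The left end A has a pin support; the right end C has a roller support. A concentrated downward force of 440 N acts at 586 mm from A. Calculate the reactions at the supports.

A_x = 0, A_y = 78.37 N, C_y = 361.6 N

Taking moments about A: C_y·713 − 440·586 = 0 → C_y = 257840/713 = 361.627 ≈ 361.6 N.
ΣF_y = 0: A_y + 361.627 − 440 = 0 → A_y = 78.37 N.
ΣF_x = 0: no horizontal applied forces, so A_x = 0.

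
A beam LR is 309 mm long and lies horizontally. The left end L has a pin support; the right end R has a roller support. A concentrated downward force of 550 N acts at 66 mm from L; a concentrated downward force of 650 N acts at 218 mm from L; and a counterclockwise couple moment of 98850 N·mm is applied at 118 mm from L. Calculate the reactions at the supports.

L_x = 0, L_y = 943.9 N, R_y = 256.1 N

ΣM about L: R_y·309 − 550·66 − 650·218 + 98850 = 0 → R_y = 79150/309 = 256.149 ≈ 256.1 N.
ΣF_y = 0: L_y + 256.149 − 550 − 650 = 0 → L_y = 943.9 N.
ΣF_x = 0: no horizontal applied forces, so L_x = 0.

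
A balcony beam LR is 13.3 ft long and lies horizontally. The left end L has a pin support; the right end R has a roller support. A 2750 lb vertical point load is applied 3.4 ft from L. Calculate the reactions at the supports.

Moments about L: R_y·13.3 − 2750·3.4 = 0 → R_y = 9350/13.3 = 703.008 ≈ 703.0 lb.
ΣF_y = 0: L_y + 703.008 − 2750 = 0 → L_y = 2047 lb.
ΣF_x = 0: no horizontal applied forces, so L_x = 0.

L_x = 0, L_y = 2047 lb, R_y = 703.0 lb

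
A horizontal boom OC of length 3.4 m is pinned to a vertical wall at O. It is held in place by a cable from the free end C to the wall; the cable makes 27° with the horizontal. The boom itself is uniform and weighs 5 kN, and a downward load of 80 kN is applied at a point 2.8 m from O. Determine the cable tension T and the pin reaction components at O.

T = 150.6 kN, O_x = 134.2 kN, O_y = 16.62 kN

ΣM about O: T·sin27°·3.4 − 5·1.7 − 80·2.8 = 0 → T = 232.5/(3.4·0.45399) = 150.625 ≈ 150.6 kN.
ΣF_x = 0: O_x − T·cos27° = 0 → O_x = 150.625 × 0.891007 = 134.2 kN.
ΣF_y = 0: O_y + T·sin27° − 5 − 80 = 0 → O_y = 85 − 150.625 × 0.45399 = 16.62 kN.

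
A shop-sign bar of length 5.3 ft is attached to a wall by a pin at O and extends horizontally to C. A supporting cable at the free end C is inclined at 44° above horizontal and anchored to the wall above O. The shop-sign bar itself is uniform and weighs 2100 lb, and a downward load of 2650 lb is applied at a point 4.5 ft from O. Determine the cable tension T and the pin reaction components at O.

T = 4751 lb, O_x = 3417 lb, O_y = 1450 lb

ΣM about O: T·sin44°·5.3 − 2100·2.65 − 2650·4.5 = 0 → T = 17490/(5.3·0.694658) = 4750.54 ≈ 4751 lb.
ΣF_x = 0: O_x − T·cos44° = 0 → O_x = 4750.54 × 0.71934 = 3417 lb.
ΣF_y = 0: O_y + T·sin44° − 2100 − 2650 = 0 → O_y = 4750 − 4750.54 × 0.694658 = 1450 lb.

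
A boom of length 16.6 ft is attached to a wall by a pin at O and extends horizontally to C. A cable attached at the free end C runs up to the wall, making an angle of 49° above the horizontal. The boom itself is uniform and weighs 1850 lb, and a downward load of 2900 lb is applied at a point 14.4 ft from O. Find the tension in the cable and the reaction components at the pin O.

T = 4559 lb, O_x = 2991 lb, O_y = 1309 lb

ΣM about O: T·sin49°·16.6 − 1850·8.3 − 2900·14.4 = 0 → T = 57115/(16.6·0.75471) = 4558.92 ≈ 4559 lb.
ΣF_x = 0: O_x − T·cos49° = 0 → O_x = 4558.92 × 0.656059 = 2991 lb.
ΣF_y = 0: O_y + T·sin49° − 1850 − 2900 = 0 → O_y = 4750 − 4558.92 × 0.75471 = 1309 lb.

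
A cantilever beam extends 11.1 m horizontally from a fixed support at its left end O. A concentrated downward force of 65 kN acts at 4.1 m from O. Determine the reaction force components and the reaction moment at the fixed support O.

O_x = 0, O_y = 65.00 kN, M_O = 266.5 kN·m

ΣF_x = 0: O_x = 0.
ΣF_y = 0: O_y − 65 = 0 → O_y = 65.00 kN.
ΣM about O: M_O − 65·4.1 = 0 → M_O = 266.5 kN·m.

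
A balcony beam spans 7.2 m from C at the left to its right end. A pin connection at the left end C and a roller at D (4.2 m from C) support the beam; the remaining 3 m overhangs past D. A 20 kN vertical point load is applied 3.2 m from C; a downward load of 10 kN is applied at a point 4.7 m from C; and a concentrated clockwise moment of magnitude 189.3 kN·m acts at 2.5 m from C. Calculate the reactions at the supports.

C_x = 0, C_y = -41.50 kN, D_y = 71.50 kN

Moments about C: D_y·4.2 − 20·3.2 − 10·4.7 − 189.3 = 0 → D_y = 300.3/4.2 = 71.50 kN.
ΣF_y = 0: C_y + 71.5 − 20 − 10 = 0 → C_y = -41.50 kN.
ΣF_x = 0: no horizontal applied forces, so C_x = 0.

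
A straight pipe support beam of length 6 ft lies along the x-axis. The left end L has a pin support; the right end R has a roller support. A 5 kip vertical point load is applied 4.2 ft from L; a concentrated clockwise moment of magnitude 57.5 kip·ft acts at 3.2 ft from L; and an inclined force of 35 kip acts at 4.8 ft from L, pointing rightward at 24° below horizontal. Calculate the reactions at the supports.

Moments about L: R_y·6 − 5·4.2 − 57.5 − 35·sin24°·4.8 = 0 → R_y = 146.832/6 = 24.472 ≈ 24.47 kip.
ΣF_y = 0: L_y + 24.472 − 5 − 35·sin24° = 0 → L_y = -5.236 kip.
ΣF_x = 0: L_x + 35·cos24° = 0 → L_x = -31.97 kip.

L_x = -31.97 kip, L_y = -5.236 kip, R_y = 24.47 kip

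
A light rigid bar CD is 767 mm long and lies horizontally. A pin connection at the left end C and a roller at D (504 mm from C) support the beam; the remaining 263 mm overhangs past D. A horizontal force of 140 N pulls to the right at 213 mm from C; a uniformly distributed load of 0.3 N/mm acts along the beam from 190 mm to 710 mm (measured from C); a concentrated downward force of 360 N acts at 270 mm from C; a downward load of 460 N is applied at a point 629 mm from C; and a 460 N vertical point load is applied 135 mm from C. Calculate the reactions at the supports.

C_x = -140.0 N, C_y = 406.6 N, D_y = 1029 N

Resultant of the distributed load: 0.3 × 520 = 156 N at 450 mm from C.
Moments about C: D_y·504 − (0.3·520)·450 − 360·270 − 460·629 − 460·135 = 0 → D_y = 518840/504 = 1029.44 ≈ 1029 N.
ΣF_y = 0: C_y + 1029.44 − 0.3·520 − 360 − 460 − 460 = 0 → C_y = 406.6 N.
ΣF_x = 0: C_x + 140 = 0 → C_x = -140.0 N.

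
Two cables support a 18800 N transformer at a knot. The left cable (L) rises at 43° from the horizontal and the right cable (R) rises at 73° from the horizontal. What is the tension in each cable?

T_L = 6116 N, T_R = 15300 N

ΣF_x = 0: −T_L·cos43° + T_R·cos73° = 0 → T_R = 2.50145·T_L.
ΣF_y = 0: T_L·sin43° + T_R·sin73° = 18800.
Substitute: T_L·(0.681998 + 2.50145·0.956305) = 18800 → T_L = 6115.52 ≈ 6116 N.
Then T_R = 2.50145 × 6115.52 = 15300 N.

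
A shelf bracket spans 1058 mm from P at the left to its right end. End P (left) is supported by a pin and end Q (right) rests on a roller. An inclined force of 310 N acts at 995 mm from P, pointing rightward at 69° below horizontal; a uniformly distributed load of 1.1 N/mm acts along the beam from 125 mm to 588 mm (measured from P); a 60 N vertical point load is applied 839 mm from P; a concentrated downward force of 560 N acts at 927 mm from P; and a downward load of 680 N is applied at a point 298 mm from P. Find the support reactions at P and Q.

Resultant of the distributed load: 1.1 × 463 = 509.3 N at 356.5 mm from P.
Taking moments about P: Q_y·1058 − 310·sin69°·995 − (1.1·463)·356.5 − 60·839 − 560·927 − 680·298 = 0 → Q_y = 1241630/1058 = 1173.56 ≈ 1174 N.
ΣF_y = 0: P_y + 1173.56 − 310·sin69° − 1.1·463 − 60 − 560 − 680 = 0 → P_y = 925.1 N.
ΣF_x = 0: P_x + 310·cos69° = 0 → P_x = -111.1 N.

P_x = -111.1 N, P_y = 925.1 N, Q_y = 1174 N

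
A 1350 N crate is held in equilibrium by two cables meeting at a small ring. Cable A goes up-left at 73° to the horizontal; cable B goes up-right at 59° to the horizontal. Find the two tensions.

T_A = 935.6 N, T_B = 531.1 N

ΣF_x = 0: −T_A·cos73° + T_B·cos59° = 0 → T_B = 0.56767·T_A.
ΣF_y = 0: T_A·sin73° + T_B·sin59° = 1350.
Substitute: T_A·(0.956305 + 0.56767·0.857167) = 1350 → T_A = 935.62 ≈ 935.6 N.
Then T_B = 0.56767 × 935.62 = 531.1 N.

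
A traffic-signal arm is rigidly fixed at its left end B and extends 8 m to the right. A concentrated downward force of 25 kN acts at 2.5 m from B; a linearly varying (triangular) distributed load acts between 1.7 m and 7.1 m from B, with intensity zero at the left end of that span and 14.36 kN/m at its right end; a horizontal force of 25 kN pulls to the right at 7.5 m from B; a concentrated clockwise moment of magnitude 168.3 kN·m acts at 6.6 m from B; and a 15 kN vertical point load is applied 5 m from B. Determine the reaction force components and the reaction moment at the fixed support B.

Resultant of the triangular load: ½ × 14.36 × 5.4 = 38.772 kN, acting at 5.3 m from B (one-third of the span from the peak).
ΣF_x = 0: B_x + 25 = 0 → B_x = -25.00 kN.
ΣF_y = 0: B_y − 25 − ½·14.36·5.4 − 15 = 0 → B_y = 78.77 kN.
ΣM about B: M_B − 25·2.5 − (½·14.36·5.4)·5.3 − 168.3 − 15·5 = 0 → M_B = 511.3 kN·m.

B_x = -25.00 kN, B_y = 78.77 kN, M_B = 511.3 kN·m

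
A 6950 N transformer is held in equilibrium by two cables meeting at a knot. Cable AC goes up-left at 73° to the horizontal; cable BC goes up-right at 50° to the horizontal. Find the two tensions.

ΣF_x = 0: −T_AC·cos73° + T_BC·cos50° = 0 → T_BC = 0.45485·T_AC.
ΣF_y = 0: T_AC·sin73° + T_BC·sin50° = 6950.
Substitute: T_AC·(0.956305 + 0.45485·0.766044) = 6950 → T_AC = 5326.73 ≈ 5327 N.
Then T_BC = 0.45485 × 5326.73 = 2423 N.

T_AC = 5327 N, T_BC = 2423 N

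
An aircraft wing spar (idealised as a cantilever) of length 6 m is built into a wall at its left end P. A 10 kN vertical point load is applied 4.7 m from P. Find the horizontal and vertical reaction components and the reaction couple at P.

P_x = 0, P_y = 10.00 kN, M_P = 47.00 kN·m

ΣF_x = 0: P_x = 0.
ΣF_y = 0: P_y − 10 = 0 → P_y = 10.00 kN.
ΣM about P: M_P − 10·4.7 = 0 → M_P = 47.00 kN·m.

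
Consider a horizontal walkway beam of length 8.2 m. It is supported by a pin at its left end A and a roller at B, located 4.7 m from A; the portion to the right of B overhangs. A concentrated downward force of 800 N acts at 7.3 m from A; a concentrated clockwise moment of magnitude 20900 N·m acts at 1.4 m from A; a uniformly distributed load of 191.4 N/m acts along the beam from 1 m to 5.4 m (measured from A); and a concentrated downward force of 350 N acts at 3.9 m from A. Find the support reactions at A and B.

A_x = 0, A_y = -4561 N, B_y = 6553 N

Resultant of the distributed load: 191.4 × 4.4 = 842.16 N at 3.2 m from A.
ΣM about A: B_y·4.7 − 800·7.3 − 20900 − (191.4·4.4)·3.2 − 350·3.9 = 0 → B_y = 30799.912/4.7 = 6553.17 ≈ 6553 N.
ΣF_y = 0: A_y + 6553.17 − 800 − 191.4·4.4 − 350 = 0 → A_y = -4561 N.
ΣF_x = 0: no horizontal applied forces, so A_x = 0.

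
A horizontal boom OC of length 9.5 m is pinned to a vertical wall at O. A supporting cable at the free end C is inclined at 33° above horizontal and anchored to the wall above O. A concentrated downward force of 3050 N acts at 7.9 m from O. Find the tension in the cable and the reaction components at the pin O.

T = 4657 N, O_x = 3906 N, O_y = 513.7 N

ΣM about O: T·sin33°·9.5 − 3050·7.9 = 0 → T = 24095/(9.5·0.544639) = 4656.88 ≈ 4657 N.
ΣF_x = 0: O_x − T·cos33° = 0 → O_x = 4656.88 × 0.838671 = 3906 N.
ΣF_y = 0: O_y + T·sin33° − 3050 = 0 → O_y = 3050 − 4656.88 × 0.544639 = 513.7 N.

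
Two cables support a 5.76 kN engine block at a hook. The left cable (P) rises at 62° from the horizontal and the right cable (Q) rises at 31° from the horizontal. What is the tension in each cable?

T_P = 4.944 kN, T_Q = 2.708 kN

ΣF_x = 0: −T_P·cos62° + T_Q·cos31° = 0 → T_Q = 0.547701·T_P.
ΣF_y = 0: T_P·sin62° + T_Q·sin31° = 5.76.
Substitute: T_P·(0.882948 + 0.547701·0.515038) = 5.76 → T_P = 4.94406 ≈ 4.944 kN.
Then T_Q = 0.547701 × 4.94406 = 2.708 kN.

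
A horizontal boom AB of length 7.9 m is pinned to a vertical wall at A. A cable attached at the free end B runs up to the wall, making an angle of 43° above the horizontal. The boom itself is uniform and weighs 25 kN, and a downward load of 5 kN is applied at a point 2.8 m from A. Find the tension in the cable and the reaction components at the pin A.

T = 20.93 kN, A_x = 15.31 kN, A_y = 15.73 kN

ΣM about A: T·sin43°·7.9 − 25·3.95 − 5·2.8 = 0 → T = 112.75/(7.9·0.681998) = 20.927 ≈ 20.93 kN.
ΣF_x = 0: A_x − T·cos43° = 0 → A_x = 20.927 × 0.731354 = 15.31 kN.
ΣF_y = 0: A_y + T·sin43° − 25 − 5 = 0 → A_y = 30 − 20.927 × 0.681998 = 15.73 kN.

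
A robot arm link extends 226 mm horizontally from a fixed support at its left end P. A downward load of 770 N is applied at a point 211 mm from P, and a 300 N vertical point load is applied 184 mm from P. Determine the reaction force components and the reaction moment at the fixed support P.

P_x = 0, P_y = 1070 N, M_P = 217700 N·mm

ΣF_x = 0: P_x = 0.
ΣF_y = 0: P_y − 770 − 300 = 0 → P_y = 1070 N.
ΣM about P: M_P − 770·211 − 300·184 = 0 → M_P = 217700 N·mm.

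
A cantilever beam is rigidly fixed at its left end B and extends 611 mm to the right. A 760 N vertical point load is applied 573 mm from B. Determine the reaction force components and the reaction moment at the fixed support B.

B_x = 0, B_y = 760.0 N, M_B = 435500 N·mm

ΣF_x = 0: B_x = 0.
ΣF_y = 0: B_y − 760 = 0 → B_y = 760.0 N.
ΣM about B: M_B − 760·573 = 0 → M_B = 435500 N·mm.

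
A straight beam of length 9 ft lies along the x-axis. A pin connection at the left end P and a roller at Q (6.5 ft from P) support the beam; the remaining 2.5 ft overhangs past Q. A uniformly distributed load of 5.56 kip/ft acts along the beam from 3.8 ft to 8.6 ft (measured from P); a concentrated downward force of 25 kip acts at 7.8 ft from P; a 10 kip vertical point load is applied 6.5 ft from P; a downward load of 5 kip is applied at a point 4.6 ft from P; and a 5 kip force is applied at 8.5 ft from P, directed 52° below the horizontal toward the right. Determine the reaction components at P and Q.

P_x = -3.078 kip, P_y = -3.519 kip, Q_y = 74.15 kip

Resultant of the distributed load: 5.56 × 4.8 = 26.688 kip at 6.2 ft from P.
Moments about P: Q_y·6.5 − (5.56·4.8)·6.2 − 25·7.8 − 10·6.5 − 5·4.6 − 5·sin52°·8.5 = 0 → Q_y = 481.956/6.5 = 74.1471 ≈ 74.15 kip.
ΣF_y = 0: P_y + 74.1471 − 5.56·4.8 − 25 − 10 − 5 − 5·sin52° = 0 → P_y = -3.519 kip.
ΣF_x = 0: P_x + 5·cos52° = 0 → P_x = -3.078 kip.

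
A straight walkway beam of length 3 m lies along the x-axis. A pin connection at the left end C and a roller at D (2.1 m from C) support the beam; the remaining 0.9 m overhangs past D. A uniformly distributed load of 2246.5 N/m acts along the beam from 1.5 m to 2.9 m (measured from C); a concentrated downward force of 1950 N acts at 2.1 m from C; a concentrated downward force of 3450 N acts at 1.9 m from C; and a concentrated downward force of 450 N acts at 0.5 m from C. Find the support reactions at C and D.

C_x = 0, C_y = 521.7 N, D_y = 8473 N

Resultant of the distributed load: 2246.5 × 1.4 = 3145.1 N at 2.2 m from C.
Moments about C: D_y·2.1 − (2246.5·1.4)·2.2 − 1950·2.1 − 3450·1.9 − 450·0.5 = 0 → D_y = 17794.22/2.1 = 8473.44 ≈ 8473 N.
ΣF_y = 0: C_y + 8473.44 − 2246.5·1.4 − 1950 − 3450 − 450 = 0 → C_y = 521.7 N.
ΣF_x = 0: no horizontal applied forces, so C_x = 0.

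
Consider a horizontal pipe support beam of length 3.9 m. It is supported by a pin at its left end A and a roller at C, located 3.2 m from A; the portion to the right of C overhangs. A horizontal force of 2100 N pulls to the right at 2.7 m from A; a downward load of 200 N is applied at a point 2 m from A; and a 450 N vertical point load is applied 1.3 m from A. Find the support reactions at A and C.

Taking moments about A: C_y·3.2 − 200·2 − 450·1.3 = 0 → C_y = 985/3.2 = 307.812 ≈ 307.8 N.
ΣF_y = 0: A_y + 307.812 − 200 − 450 = 0 → A_y = 342.2 N.
ΣF_x = 0: A_x + 2100 = 0 → A_x = -2100 N.

A_x = -2100 N, A_y = 342.2 N, C_y = 307.8 N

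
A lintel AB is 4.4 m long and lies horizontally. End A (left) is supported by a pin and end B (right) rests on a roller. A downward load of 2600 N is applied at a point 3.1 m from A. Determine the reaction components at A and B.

A_x = 0, A_y = 768.2 N, B_y = 1832 N

ΣM about A: B_y·4.4 − 2600·3.1 = 0 → B_y = 8060/4.4 = 1831.82 ≈ 1832 N.
ΣF_y = 0: A_y + 1831.82 − 2600 = 0 → A_y = 768.2 N.
ΣF_x = 0: no horizontal applied forces, so A_x = 0.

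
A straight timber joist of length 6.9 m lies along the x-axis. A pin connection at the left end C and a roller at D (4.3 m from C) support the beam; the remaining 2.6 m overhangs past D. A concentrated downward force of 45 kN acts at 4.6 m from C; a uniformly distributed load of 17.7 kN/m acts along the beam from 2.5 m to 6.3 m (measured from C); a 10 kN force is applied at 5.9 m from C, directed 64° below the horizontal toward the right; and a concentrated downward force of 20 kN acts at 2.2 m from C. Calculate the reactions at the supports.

Resultant of the distributed load: 17.7 × 3.8 = 67.26 kN at 4.4 m from C.
Moments about C: D_y·4.3 − 45·4.6 − (17.7·3.8)·4.4 − 10·sin64°·5.9 − 20·2.2 = 0 → D_y = 599.973/4.3 = 139.529 ≈ 139.5 kN.
ΣF_y = 0: C_y + 139.529 − 45 − 17.7·3.8 − 10·sin64° − 20 = 0 → C_y = 1.719 kN.
ΣF_x = 0: C_x + 10·cos64° = 0 → C_x = -4.384 kN.

C_x = -4.384 kN, C_y = 1.719 kN, D_y = 139.5 kN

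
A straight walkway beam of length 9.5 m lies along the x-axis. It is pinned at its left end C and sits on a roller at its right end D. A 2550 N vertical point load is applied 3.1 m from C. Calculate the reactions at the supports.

ΣM about C: D_y·9.5 − 2550·3.1 = 0 → D_y = 7905/9.5 = 832.105 ≈ 832.1 N.
ΣF_y = 0: C_y + 832.105 − 2550 = 0 → C_y = 1718 N.
ΣF_x = 0: no horizontal applied forces, so C_x = 0.

C_x = 0, C_y = 1718 N, D_y = 832.1 N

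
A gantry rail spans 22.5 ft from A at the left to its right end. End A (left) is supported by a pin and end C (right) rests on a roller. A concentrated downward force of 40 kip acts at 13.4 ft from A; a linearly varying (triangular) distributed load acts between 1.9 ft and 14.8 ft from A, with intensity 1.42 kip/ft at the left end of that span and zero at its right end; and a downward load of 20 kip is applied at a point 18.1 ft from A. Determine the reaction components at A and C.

A_x = 0, A_y = 26.72 kip, C_y = 42.43 kip

Resultant of the triangular load: ½ × 1.42 × 12.9 = 9.159 kip, acting at 6.2 ft from A (one-third of the span from the peak).
Moments about A: C_y·22.5 − 40·13.4 − (½·1.42·12.9)·6.2 − 20·18.1 = 0 → C_y = 954.7858/22.5 = 42.4349 ≈ 42.43 kip.
ΣF_y = 0: A_y + 42.4349 − 40 − ½·1.42·12.9 − 20 = 0 → A_y = 26.72 kip.
ΣF_x = 0: no horizontal applied forces, so A_x = 0.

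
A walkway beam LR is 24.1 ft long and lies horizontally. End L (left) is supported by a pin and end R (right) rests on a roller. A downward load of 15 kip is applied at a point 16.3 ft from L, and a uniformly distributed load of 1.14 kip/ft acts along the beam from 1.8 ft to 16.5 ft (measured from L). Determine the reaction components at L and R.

L_x = 0, L_y = 15.25 kip, R_y = 16.51 kip

Resultant of the distributed load: 1.14 × 14.7 = 16.758 kip at 9.15 ft from L.
ΣM about L: R_y·24.1 − 15·16.3 − (1.14·14.7)·9.15 = 0 → R_y = 397.8357/24.1 = 16.5077 ≈ 16.51 kip.
ΣF_y = 0: L_y + 16.5077 − 15 − 1.14·14.7 = 0 → L_y = 15.25 kip.
ΣF_x = 0: no horizontal applied forces, so L_x = 0.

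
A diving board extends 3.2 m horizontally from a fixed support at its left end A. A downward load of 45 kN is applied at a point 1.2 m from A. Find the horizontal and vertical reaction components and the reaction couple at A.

A_x = 0, A_y = 45.00 kN, M_A = 54.00 kN·m

ΣF_x = 0: A_x = 0.
ΣF_y = 0: A_y − 45 = 0 → A_y = 45.00 kN.
ΣM about A: M_A − 45·1.2 = 0 → M_A = 54.00 kN·m.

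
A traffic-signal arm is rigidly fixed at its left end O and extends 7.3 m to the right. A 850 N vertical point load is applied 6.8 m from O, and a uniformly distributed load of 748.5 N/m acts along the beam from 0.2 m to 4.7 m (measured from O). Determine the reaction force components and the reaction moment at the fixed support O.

O_x = 0, O_y = 4218 N, M_O = 14030 N·m

Resultant of the distributed load: 748.5 × 4.5 = 3368.25 N at 2.45 m from O.
ΣF_x = 0: O_x = 0.
ΣF_y = 0: O_y − 850 − 748.5·4.5 = 0 → O_y = 4218 N.
ΣM about O: M_O − 850·6.8 − (748.5·4.5)·2.45 = 0 → M_O = 14030 N·m.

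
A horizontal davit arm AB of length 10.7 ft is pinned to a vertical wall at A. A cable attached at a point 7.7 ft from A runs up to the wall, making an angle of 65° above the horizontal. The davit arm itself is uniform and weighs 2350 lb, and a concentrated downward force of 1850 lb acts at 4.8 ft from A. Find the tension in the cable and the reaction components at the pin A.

T = 3074 lb, A_x = 1299 lb, A_y = 1414 lb

ΣM about A: T·sin65°·7.7 − 2350·5.35 − 1850·4.8 = 0 → T = 21452.5/(7.7·0.906308) = 3074.05 ≈ 3074 lb.
ΣF_x = 0: A_x − T·cos65° = 0 → A_x = 3074.05 × 0.422618 = 1299 lb.
ΣF_y = 0: A_y + T·sin65° − 2350 − 1850 = 0 → A_y = 4200 − 3074.05 × 0.906308 = 1414 lb.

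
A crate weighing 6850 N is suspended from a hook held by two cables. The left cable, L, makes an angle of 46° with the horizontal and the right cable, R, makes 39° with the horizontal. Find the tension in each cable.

ΣF_x = 0: −T_L·cos46° + T_R·cos39° = 0 → T_R = 0.893858·T_L.
ΣF_y = 0: T_L·sin46° + T_R·sin39° = 6850.
Substitute: T_L·(0.71934 + 0.893858·0.62932) = 6850 → T_L = 5343.79 ≈ 5344 N.
Then T_R = 0.893858 × 5343.79 = 4777 N.

T_L = 5344 N, T_R = 4777 N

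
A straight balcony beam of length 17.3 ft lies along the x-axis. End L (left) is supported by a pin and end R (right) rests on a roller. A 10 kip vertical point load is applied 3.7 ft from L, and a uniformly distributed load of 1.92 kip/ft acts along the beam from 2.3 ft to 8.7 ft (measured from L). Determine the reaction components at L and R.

Resultant of the distributed load: 1.92 × 6.4 = 12.288 kip at 5.5 ft from L.
Taking moments about L: R_y·17.3 − 10·3.7 − (1.92·6.4)·5.5 = 0 → R_y = 104.584/17.3 = 6.04532 ≈ 6.045 kip.
ΣF_y = 0: L_y + 6.04532 − 10 − 1.92·6.4 = 0 → L_y = 16.24 kip.
ΣF_x = 0: no horizontal applied forces, so L_x = 0.

L_x = 0, L_y = 16.24 kip, R_y = 6.045 kip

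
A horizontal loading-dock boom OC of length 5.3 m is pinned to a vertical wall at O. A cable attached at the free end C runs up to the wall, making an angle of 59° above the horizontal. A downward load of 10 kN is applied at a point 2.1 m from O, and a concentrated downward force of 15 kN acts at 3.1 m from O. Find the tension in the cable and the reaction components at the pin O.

ΣM about O: T·sin59°·5.3 − 10·2.1 − 15·3.1 = 0 → T = 67.5/(5.3·0.857167) = 14.8581 ≈ 14.86 kN.
ΣF_x = 0: O_x − T·cos59° = 0 → O_x = 14.8581 × 0.515038 = 7.652 kN.
ΣF_y = 0: O_y + T·sin59° − 10 − 15 = 0 → O_y = 25 − 14.8581 × 0.857167 = 12.26 kN.

T = 14.86 kN, O_x = 7.652 kN, O_y = 12.26 kN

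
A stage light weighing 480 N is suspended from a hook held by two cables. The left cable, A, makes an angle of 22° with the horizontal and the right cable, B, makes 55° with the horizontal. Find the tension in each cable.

ΣF_x = 0: −T_A·cos22° + T_B·cos55° = 0 → T_B = 1.6165·T_A.
ΣF_y = 0: T_A·sin22° + T_B·sin55° = 480.
Substitute: T_A·(0.374607 + 1.6165·0.819152) = 480 → T_A = 282.558 ≈ 282.6 N.
Then T_B = 1.6165 × 282.558 = 456.8 N.

T_A = 282.6 N, T_B = 456.8 N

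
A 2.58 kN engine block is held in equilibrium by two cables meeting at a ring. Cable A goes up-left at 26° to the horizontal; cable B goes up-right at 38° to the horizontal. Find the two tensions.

ΣF_x = 0: −T_A·cos26° + T_B·cos38° = 0 → T_B = 1.14059·T_A.
ΣF_y = 0: T_A·sin26° + T_B·sin38° = 2.58.
Substitute: T_A·(0.438371 + 1.14059·0.615661) = 2.58 → T_A = 2.26199 ≈ 2.262 kN.
Then T_B = 1.14059 × 2.26199 = 2.580 kN.

T_A = 2.262 kN, T_B = 2.580 kN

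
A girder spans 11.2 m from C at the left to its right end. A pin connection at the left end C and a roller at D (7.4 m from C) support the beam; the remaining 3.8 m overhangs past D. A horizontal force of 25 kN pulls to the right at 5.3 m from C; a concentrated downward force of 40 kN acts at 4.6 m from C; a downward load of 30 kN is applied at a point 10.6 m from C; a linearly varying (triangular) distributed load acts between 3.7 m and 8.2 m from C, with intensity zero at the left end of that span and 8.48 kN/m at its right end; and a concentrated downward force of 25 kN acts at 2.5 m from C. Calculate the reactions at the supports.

C_x = -25.00 kN, C_y = 20.52 kN, D_y = 93.56 kN

Resultant of the triangular load: ½ × 8.48 × 4.5 = 19.08 kN, acting at 6.7 m from C (one-third of the span from the peak).
ΣM about C: D_y·7.4 − 40·4.6 − 30·10.6 − (½·8.48·4.5)·6.7 − 25·2.5 = 0 → D_y = 692.336/7.4 = 93.5589 ≈ 93.56 kN.
ΣF_y = 0: C_y + 93.5589 − 40 − 30 − ½·8.48·4.5 − 25 = 0 → C_y = 20.52 kN.
ΣF_x = 0: C_x + 25 = 0 → C_x = -25.00 kN.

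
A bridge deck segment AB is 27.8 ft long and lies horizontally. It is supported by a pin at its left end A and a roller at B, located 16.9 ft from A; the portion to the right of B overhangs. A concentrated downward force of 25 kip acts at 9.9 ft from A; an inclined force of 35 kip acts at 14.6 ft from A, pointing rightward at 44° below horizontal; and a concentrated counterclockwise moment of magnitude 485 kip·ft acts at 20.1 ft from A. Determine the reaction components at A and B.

A_x = -25.18 kip, A_y = 42.36 kip, B_y = 6.951 kip

Moments about A: B_y·16.9 − 25·9.9 − 35·sin44°·14.6 + 485 = 0 → B_y = 117.47/16.9 = 6.95089 ≈ 6.951 kip.
ΣF_y = 0: A_y + 6.95089 − 25 − 35·sin44° = 0 → A_y = 42.36 kip.
ΣF_x = 0: A_x + 35·cos44° = 0 → A_x = -25.18 kip.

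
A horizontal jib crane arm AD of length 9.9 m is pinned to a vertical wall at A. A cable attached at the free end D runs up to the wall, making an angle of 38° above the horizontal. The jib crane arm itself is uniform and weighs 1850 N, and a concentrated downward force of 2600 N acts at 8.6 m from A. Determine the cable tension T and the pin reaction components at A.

T = 5171 N, A_x = 4075 N, A_y = 1266 N

ΣM about A: T·sin38°·9.9 − 1850·4.95 − 2600·8.6 = 0 → T = 31517.5/(9.9·0.615661) = 5171 N.
ΣF_x = 0: A_x − T·cos38° = 0 → A_x = 5171 × 0.788011 = 4075 N.
ΣF_y = 0: A_y + T·sin38° − 1850 − 2600 = 0 → A_y = 4450 − 5171 × 0.615661 = 1266 N.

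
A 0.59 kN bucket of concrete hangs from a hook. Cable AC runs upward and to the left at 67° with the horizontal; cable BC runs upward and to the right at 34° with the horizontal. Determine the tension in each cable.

ΣF_x = 0: −T_AC·cos67° + T_BC·cos34° = 0 → T_BC = 0.471307·T_AC.
ΣF_y = 0: T_AC·sin67° + T_BC·sin34° = 0.59.
Substitute: T_AC·(0.920505 + 0.471307·0.559193) = 0.59 → T_AC = 0.498287 ≈ 0.4983 kN.
Then T_BC = 0.471307 × 0.498287 = 0.2348 kN.

T_AC = 0.4983 kN, T_BC = 0.2348 kN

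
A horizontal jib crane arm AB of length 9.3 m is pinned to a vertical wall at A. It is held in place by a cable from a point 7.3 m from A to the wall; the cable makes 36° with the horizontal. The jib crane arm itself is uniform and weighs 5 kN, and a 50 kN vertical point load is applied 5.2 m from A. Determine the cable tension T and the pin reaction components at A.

T = 66.01 kN, A_x = 53.41 kN, A_y = 16.20 kN

ΣM about A: T·sin36°·7.3 − 5·4.65 − 50·5.2 = 0 → T = 283.25/(7.3·0.587785) = 66.0129 ≈ 66.01 kN.
ΣF_x = 0: A_x − T·cos36° = 0 → A_x = 66.0129 × 0.809017 = 53.41 kN.
ΣF_y = 0: A_y + T·sin36° − 5 − 50 = 0 → A_y = 55 − 66.0129 × 0.587785 = 16.20 kN.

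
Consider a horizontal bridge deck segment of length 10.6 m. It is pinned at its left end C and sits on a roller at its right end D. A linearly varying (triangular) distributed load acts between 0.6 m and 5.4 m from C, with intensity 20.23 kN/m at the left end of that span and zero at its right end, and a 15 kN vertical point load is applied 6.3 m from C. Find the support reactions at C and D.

Resultant of the triangular load: ½ × 20.23 × 4.8 = 48.552 kN, acting at 2.2 m from C (one-third of the span from the peak).
Moments about C: D_y·10.6 − (½·20.23·4.8)·2.2 − 15·6.3 = 0 → D_y = 201.3144/10.6 = 18.9919 ≈ 18.99 kN.
ΣF_y = 0: C_y + 18.9919 − ½·20.23·4.8 − 15 = 0 → C_y = 44.56 kN.
ΣF_x = 0: no horizontal applied forces, so C_x = 0.

C_x = 0, C_y = 44.56 kN, D_y = 18.99 kN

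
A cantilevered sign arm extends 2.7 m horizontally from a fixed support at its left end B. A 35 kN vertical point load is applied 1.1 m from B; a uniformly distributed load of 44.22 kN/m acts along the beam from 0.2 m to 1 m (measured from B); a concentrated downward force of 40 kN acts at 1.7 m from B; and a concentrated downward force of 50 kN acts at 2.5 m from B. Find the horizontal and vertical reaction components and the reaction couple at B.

Resultant of the distributed load: 44.22 × 0.8 = 35.376 kN at 0.6 m from B.
ΣF_x = 0: B_x = 0.
ΣF_y = 0: B_y − 35 − 44.22·0.8 − 40 − 50 = 0 → B_y = 160.4 kN.
ΣM about B: M_B − 35·1.1 − (44.22·0.8)·0.6 − 40·1.7 − 50·2.5 = 0 → M_B = 252.7 kN·m.

B_x = 0, B_y = 160.4 kN, M_B = 252.7 kN·m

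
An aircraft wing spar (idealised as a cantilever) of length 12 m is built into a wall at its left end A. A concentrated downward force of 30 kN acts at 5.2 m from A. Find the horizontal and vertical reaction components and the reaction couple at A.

ΣF_x = 0: A_x = 0.
ΣF_y = 0: A_y − 30 = 0 → A_y = 30.00 kN.
ΣM about A: M_A − 30·5.2 = 0 → M_A = 156.0 kN·m.

A_x = 0, A_y = 30.00 kN, M_A = 156.0 kN·m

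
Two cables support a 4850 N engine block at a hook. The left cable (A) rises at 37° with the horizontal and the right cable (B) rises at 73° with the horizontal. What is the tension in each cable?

ΣF_x = 0: −T_A·cos37° + T_B·cos73° = 0 → T_B = 2.73158·T_A.
ΣF_y = 0: T_A·sin37° + T_B·sin73° = 4850.
Substitute: T_A·(0.601815 + 2.73158·0.956305) = 4850 → T_A = 1509 N.
Then T_B = 2.73158 × 1509 = 4122 N.

T_A = 1509 N, T_B = 4122 N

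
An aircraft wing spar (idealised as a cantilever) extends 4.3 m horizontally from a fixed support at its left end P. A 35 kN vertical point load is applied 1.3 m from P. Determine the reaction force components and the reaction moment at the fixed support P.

ΣF_x = 0: P_x = 0.
ΣF_y = 0: P_y − 35 = 0 → P_y = 35.00 kN.
ΣM about P: M_P − 35·1.3 = 0 → M_P = 45.50 kN·m.

P_x = 0, P_y = 35.00 kN, M_P = 45.50 kN·m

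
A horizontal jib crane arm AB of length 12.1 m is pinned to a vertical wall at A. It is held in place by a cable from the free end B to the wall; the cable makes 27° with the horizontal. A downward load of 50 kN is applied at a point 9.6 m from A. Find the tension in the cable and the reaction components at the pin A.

ΣM about A: T·sin27°·12.1 − 50·9.6 = 0 → T = 480/(12.1·0.45399) = 87.3795 ≈ 87.38 kN.
ΣF_x = 0: A_x − T·cos27° = 0 → A_x = 87.3795 × 0.891007 = 77.86 kN.
ΣF_y = 0: A_y + T·sin27° − 50 = 0 → A_y = 50 − 87.3795 × 0.45399 = 10.33 kN.

T = 87.38 kN, A_x = 77.86 kN, A_y = 10.33 kN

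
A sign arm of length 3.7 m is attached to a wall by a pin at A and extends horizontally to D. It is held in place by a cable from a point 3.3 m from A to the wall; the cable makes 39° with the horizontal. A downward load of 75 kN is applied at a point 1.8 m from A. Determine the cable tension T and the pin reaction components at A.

ΣM about A: T·sin39°·3.3 − 75·1.8 = 0 → T = 135/(3.3·0.62932) = 65.0052 ≈ 65.01 kN.
ΣF_x = 0: A_x − T·cos39° = 0 → A_x = 65.0052 × 0.777146 = 50.52 kN.
ΣF_y = 0: A_y + T·sin39° − 75 = 0 → A_y = 75 − 65.0052 × 0.62932 = 34.09 kN.

T = 65.01 kN, A_x = 50.52 kN, A_y = 34.09 kN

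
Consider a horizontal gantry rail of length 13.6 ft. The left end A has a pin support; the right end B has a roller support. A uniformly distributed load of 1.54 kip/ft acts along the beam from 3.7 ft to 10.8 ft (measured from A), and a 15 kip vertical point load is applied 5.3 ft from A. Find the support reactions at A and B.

A_x = 0, A_y = 14.26 kip, B_y = 11.67 kip

Resultant of the distributed load: 1.54 × 7.1 = 10.934 kip at 7.25 ft from A.
ΣM about A: B_y·13.6 − (1.54·7.1)·7.25 − 15·5.3 = 0 → B_y = 158.7715/13.6 = 11.6744 ≈ 11.67 kip.
ΣF_y = 0: A_y + 11.6744 − 1.54·7.1 − 15 = 0 → A_y = 14.26 kip.
ΣF_x = 0: no horizontal applied forces, so A_x = 0.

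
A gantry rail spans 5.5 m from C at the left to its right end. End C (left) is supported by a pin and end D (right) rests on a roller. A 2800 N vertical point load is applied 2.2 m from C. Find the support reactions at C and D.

C_x = 0, C_y = 1680 N, D_y = 1120 N

Moments about C: D_y·5.5 − 2800·2.2 = 0 → D_y = 6160/5.5 = 1120 N.
ΣF_y = 0: C_y + 1120 − 2800 = 0 → C_y = 1680 N.
ΣF_x = 0: no horizontal applied forces, so C_x = 0.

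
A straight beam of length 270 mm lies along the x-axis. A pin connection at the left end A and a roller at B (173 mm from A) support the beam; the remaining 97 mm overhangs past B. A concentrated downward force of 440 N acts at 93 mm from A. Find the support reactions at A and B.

A_x = 0, A_y = 203.5 N, B_y = 236.5 N

ΣM about A: B_y·173 − 440·93 = 0 → B_y = 40920/173 = 236.532 ≈ 236.5 N.
ΣF_y = 0: A_y + 236.532 − 440 = 0 → A_y = 203.5 N.
ΣF_x = 0: no horizontal applied forces, so A_x = 0.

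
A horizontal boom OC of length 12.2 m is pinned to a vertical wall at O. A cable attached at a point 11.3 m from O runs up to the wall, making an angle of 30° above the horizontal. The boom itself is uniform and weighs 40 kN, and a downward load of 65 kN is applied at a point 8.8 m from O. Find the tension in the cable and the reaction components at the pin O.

T = 144.4 kN, O_x = 125.1 kN, O_y = 32.79 kN

ΣM about O: T·sin30°·11.3 − 40·6.1 − 65·8.8 = 0 → T = 816/(11.3·0.5) = 144.425 ≈ 144.4 kN.
ΣF_x = 0: O_x − T·cos30° = 0 → O_x = 144.425 × 0.866025 = 125.1 kN.
ΣF_y = 0: O_y + T·sin30° − 40 − 65 = 0 → O_y = 105 − 144.425 × 0.5 = 32.79 kN.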